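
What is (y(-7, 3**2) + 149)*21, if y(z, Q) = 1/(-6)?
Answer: 6251/2 ≈ 3125.5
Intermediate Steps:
y(z, Q) = -1/6
(y(-7, 3**2) + 149)*21 = (-1/6 + 149)*21 = (893/6)*21 = 6251/2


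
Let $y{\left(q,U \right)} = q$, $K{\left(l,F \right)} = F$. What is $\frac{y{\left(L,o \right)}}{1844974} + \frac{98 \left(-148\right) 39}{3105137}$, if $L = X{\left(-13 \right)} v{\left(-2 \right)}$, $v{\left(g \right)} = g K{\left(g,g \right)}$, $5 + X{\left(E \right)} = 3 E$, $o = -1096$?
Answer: $- \frac{74583365504}{409206930817} \approx -0.18226$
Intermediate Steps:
$X{\left(E \right)} = -5 + 3 E$
$v{\left(g \right)} = g^{2}$ ($v{\left(g \right)} = g g = g^{2}$)
$L = -176$ ($L = \left(-5 + 3 \left(-13\right)\right) \left(-2\right)^{2} = \left(-5 - 39\right) 4 = \left(-44\right) 4 = -176$)
$\frac{y{\left(L,o \right)}}{1844974} + \frac{98 \left(-148\right) 39}{3105137} = - \frac{176}{1844974} + \frac{98 \left(-148\right) 39}{3105137} = \left(-176\right) \frac{1}{1844974} + \left(-14504\right) 39 \cdot \frac{1}{3105137} = - \frac{88}{922487} - \frac{80808}{443591} = - \frac{74583365504}{409206930817}$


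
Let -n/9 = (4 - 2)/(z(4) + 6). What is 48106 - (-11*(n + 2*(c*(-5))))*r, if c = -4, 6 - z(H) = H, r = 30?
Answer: 121127/2 ≈ 60564.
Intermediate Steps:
z(H) = 6 - H
n = -9/4 (n = -9*(4 - 2)/((6 - 1*4) + 6) = -18/((6 - 4) + 6) = -18/(2 + 6) = -18/8 = -9*¼ = -9/4 ≈ -2.2500)
48106 - (-11*(n + 2*(c*(-5))))*r = 48106 - (-11*(-9/4 + 2*(-4*(-5))))*30 = 48106 - (-11*(-9/4 + 2*20))*30 = 48106 - (-11*(-9/4 + 40))*30 = 48106 - (-11*151/4)*30 = 48106 - (-1661)*30/4 = 48106 - 1*(-24915/2) = 48106 + 24915/2 = 121127/2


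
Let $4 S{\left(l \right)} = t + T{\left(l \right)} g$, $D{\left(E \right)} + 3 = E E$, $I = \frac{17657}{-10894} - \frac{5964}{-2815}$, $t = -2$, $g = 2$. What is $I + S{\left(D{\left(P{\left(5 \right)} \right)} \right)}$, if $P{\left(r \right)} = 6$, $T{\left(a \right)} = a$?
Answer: $\frac{505933121}{30666610} \approx 16.498$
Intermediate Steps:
$I = \frac{15267361}{30666610}$ ($I = 17657 \left(- \frac{1}{10894}\right) - - \frac{5964}{2815} = - \frac{17657}{10894} + \frac{5964}{2815} = \frac{15267361}{30666610} \approx 0.49785$)
$D{\left(E \right)} = -3 + E^{2}$ ($D{\left(E \right)} = -3 + E E = -3 + E^{2}$)
$S{\left(l \right)} = - \frac{1}{2} + \frac{l}{2}$ ($S{\left(l \right)} = \frac{-2 + l 2}{4} = \frac{-2 + 2 l}{4} = - \frac{1}{2} + \frac{l}{2}$)
$I + S{\left(D{\left(P{\left(5 \right)} \right)} \right)} = \frac{15267361}{30666610} - \left(\frac{1}{2} - \frac{-3 + 6^{2}}{2}\right) = \frac{15267361}{30666610} - \left(\frac{1}{2} - \frac{-3 + 36}{2}\right) = \frac{15267361}{30666610} + \left(- \frac{1}{2} + \frac{1}{2} \cdot 33\right) = \frac{15267361}{30666610} + \left(- \frac{1}{2} + \frac{33}{2}\right) = \frac{15267361}{30666610} + 16 = \frac{505933121}{30666610}$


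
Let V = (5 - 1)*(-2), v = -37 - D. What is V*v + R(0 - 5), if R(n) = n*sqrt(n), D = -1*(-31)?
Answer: 544 - 5*I*sqrt(5) ≈ 544.0 - 11.18*I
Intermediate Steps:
D = 31
v = -68 (v = -37 - 1*31 = -37 - 31 = -68)
V = -8 (V = 4*(-2) = -8)
R(n) = n**(3/2)
V*v + R(0 - 5) = -8*(-68) + (0 - 5)**(3/2) = 544 + (-5)**(3/2) = 544 - 5*I*sqrt(5)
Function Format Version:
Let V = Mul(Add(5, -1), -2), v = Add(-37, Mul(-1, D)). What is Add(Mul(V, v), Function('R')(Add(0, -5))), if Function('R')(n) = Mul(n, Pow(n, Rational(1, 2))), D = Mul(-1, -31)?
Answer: Add(544, Mul(-5, I, Pow(5, Rational(1, 2)))) ≈ Add(544.00, Mul(-11.180, I))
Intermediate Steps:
D = 31
v = -68 (v = Add(-37, Mul(-1, 31)) = Add(-37, -31) = -68)
V = -8 (V = Mul(4, -2) = -8)
Function('R')(n) = Pow(n, Rational(3, 2))
Add(Mul(V, v), Function('R')(Add(0, -5))) = Add(Mul(-8, -68), Pow(Add(0, -5), Rational(3, 2))) = Add(544, Pow(-5, Rational(3, 2))) = Add(544, Mul(-5, I, Pow(5, Rational(1, 2))))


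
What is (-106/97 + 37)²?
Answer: 12131289/9409 ≈ 1289.3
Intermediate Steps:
(-106/97 + 37)² = (3483/97)² = 12131289/9409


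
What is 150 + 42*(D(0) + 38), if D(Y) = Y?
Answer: 1746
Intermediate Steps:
150 + 42*(D(0) + 38) = 150 + 42*(0 + 38) = 150 + 42*38 = 150 + 1596 = 1746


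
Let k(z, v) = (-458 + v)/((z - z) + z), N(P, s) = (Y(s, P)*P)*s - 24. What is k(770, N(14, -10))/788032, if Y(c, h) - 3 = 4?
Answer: -731/303392320 ≈ -2.4094e-6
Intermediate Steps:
Y(c, h) = 7 (Y(c, h) = 3 + 4 = 7)
N(P, s) = -24 + 7*P*s (N(P, s) = (7*P)*s - 24 = 7*P*s - 24 = -24 + 7*P*s)
k(z, v) = (-458 + v)/z (k(z, v) = (-458 + v)/(0 + z) = (-458 + v)/z)
k(770, N(14, -10))/788032 = ((-458 + (-24 + 7*14*(-10)))/770)/788032 = ((-458 + (-24 - 980))/770)*(1/788032) = ((-458 - 1004)/770)*(1/788032) = ((1/770)*(-1462))*(1/788032) = -731/385*1/788032 = -731/303392320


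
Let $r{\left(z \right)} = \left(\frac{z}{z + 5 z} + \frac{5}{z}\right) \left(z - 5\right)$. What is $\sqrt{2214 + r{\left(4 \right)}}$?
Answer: $\frac{\sqrt{79653}}{6} \approx 47.038$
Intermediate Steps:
$r{\left(z \right)} = \left(-5 + z\right) \left(\frac{1}{6} + \frac{5}{z}\right)$ ($r{\left(z \right)} = \left(\frac{z}{6 z} + \frac{5}{z}\right) \left(-5 + z\right) = \left(z \frac{1}{6 z} + \frac{5}{z}\right) \left(-5 + z\right) = \left(\frac{1}{6} + \frac{5}{z}\right) \left(-5 + z\right) = \left(-5 + z\right) \left(\frac{1}{6} + \frac{5}{z}\right)$)
$\sqrt{2214 + r{\left(4 \right)}} = \sqrt{2214 + \frac{-150 + 4 \left(25 + 4\right)}{6 \cdot 4}} = \sqrt{2214 + \frac{1}{6} \cdot \frac{1}{4} \left(-150 + 4 \cdot 29\right)} = \sqrt{2214 + \frac{1}{6} \cdot \frac{1}{4} \left(-150 + 116\right)} = \sqrt{2214 + \frac{1}{6} \cdot \frac{1}{4} \left(-34\right)} = \sqrt{2214 - \frac{17}{12}} = \sqrt{\frac{26551}{12}} = \frac{\sqrt{79653}}{6}$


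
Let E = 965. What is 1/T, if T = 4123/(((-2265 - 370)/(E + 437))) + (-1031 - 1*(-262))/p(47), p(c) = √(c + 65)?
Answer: -1775156320/3889919162247 + 22224100*√7/3889919162247 ≈ -0.00044123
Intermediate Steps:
p(c) = √(65 + c)
T = -186466/85 - 769*√7/28 (T = 4123/(((-2265 - 370)/(965 + 437))) + (-1031 - 1*(-262))/(√(65 + 47)) = 4123/((-2635/1402)) + (-1031 + 262)/(√112) = 4123/((-2635*1/1402)) - 769*√7/28 = 4123/(-2635/1402) - 769*√7/28 = 4123*(-1402/2635) - 769*√7/28 = -186466/85 - 769*√7/28 ≈ -2266.4)
1/T = 1/(-186466/85 - 769*√7/28)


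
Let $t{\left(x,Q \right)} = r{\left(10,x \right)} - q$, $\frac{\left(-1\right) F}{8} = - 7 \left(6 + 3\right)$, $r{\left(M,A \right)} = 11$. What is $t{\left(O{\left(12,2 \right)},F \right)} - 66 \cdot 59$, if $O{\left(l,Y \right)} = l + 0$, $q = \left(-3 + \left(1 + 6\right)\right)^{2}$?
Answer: $-3899$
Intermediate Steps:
$q = 16$ ($q = \left(-3 + 7\right)^{2} = 4^{2} = 16$)
$F = 504$ ($F = - 8 \left(- 7 \left(6 + 3\right)\right) = - 8 \left(\left(-7\right) 9\right) = \left(-8\right) \left(-63\right) = 504$)
$O{\left(l,Y \right)} = l$
$t{\left(x,Q \right)} = -5$ ($t{\left(x,Q \right)} = 11 - 16 = -5$)
$t{\left(O{\left(12,2 \right)},F \right)} - 66 \cdot 59 = -5 - 66 \cdot 59 = -5 - 3894 = -3899$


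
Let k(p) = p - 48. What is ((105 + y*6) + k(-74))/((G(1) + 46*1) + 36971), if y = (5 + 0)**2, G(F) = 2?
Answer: 133/37019 ≈ 0.0035927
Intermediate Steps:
y = 25 (y = 5**2 = 25)
k(p) = -48 + p
((105 + y*6) + k(-74))/((G(1) + 46*1) + 36971) = ((105 + 25*6) + (-48 - 74))/((2 + 46*1) + 36971) = ((105 + 150) - 122)/((2 + 46) + 36971) = (255 - 122)/(48 + 36971) = 133/37019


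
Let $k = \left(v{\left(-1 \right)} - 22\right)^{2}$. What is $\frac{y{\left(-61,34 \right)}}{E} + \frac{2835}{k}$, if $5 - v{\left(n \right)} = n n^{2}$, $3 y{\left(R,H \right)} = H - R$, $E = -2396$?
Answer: $\frac{5088415}{460032} \approx 11.061$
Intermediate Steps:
$y{\left(R,H \right)} = - \frac{R}{3} + \frac{H}{3}$ ($y{\left(R,H \right)} = \frac{H - R}{3} = - \frac{R}{3} + \frac{H}{3}$)
$v{\left(n \right)} = 5 - n^{3}$ ($v{\left(n \right)} = 5 - n n^{2} = 5 - n^{3}$)
$k = 256$ ($k = \left(\left(5 - \left(-1\right)^{3}\right) - 22\right)^{2} = \left(\left(5 - -1\right) - 22\right)^{2} = \left(\left(5 + 1\right) - 22\right)^{2} = \left(6 - 22\right)^{2} = \left(-16\right)^{2} = 256$)
$\frac{y{\left(-61,34 \right)}}{E} + \frac{2835}{k} = \frac{\left(- \frac{1}{3}\right) \left(-61\right) + \frac{1}{3} \cdot 34}{-2396} + \frac{2835}{256} = \left(\frac{61}{3} + \frac{34}{3}\right) \left(- \frac{1}{2396}\right) + 2835 \cdot \frac{1}{256} = \frac{95}{3} \left(- \frac{1}{2396}\right) + \frac{2835}{256} = - \frac{95}{7188} + \frac{2835}{256} = \frac{5088415}{460032}$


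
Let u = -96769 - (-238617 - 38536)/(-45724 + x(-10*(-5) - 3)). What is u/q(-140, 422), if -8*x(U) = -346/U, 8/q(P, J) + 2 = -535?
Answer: 148905182128045/22922504 ≈ 6.4960e+6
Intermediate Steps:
q(P, J) = -8/537 (q(P, J) = 8/(-2 - 535) = 8/(-537) = 8*(-1/537) = -8/537)
x(U) = 173/(4*U) (x(U) = -(-173)/(4*U) = 173/(4*U))
u = -831872525855/8595939 (u = -96769 - (-238617 - 38536)/(-45724 + 173/(4*(-10*(-5) - 3))) = -96769 - (-277153)/(-45724 + 173/(4*(50 - 3))) = -96769 - (-277153)/(-45724 + (173/4)/47) = -96769 - (-277153)/(-45724 + (173/4)*(1/47)) = -96769 - (-277153)/(-45724 + 173/188) = -96769 - (-277153)/(-8595939/188) = -96769 - (-277153)*(-188)/8595939 = -96769 - 1*52104764/8595939 = -96769 - 52104764/8595939 = -831872525855/8595939 ≈ -96775.)
u/q(-140, 422) = -831872525855/(8595939*(-8/537)) = -831872525855/8595939*(-537/8) = 148905182128045/22922504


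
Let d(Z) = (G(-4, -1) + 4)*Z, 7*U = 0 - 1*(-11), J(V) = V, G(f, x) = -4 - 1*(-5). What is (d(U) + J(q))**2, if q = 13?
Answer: 21316/49 ≈ 435.02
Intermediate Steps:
G(f, x) = 1 (G(f, x) = -4 + 5 = 1)
U = 11/7 (U = (0 - 1*(-11))/7 = (0 + 11)/7 = (1/7)*11 = 11/7 ≈ 1.5714)
d(Z) = 5*Z (d(Z) = (1 + 4)*Z = 5*Z)
(d(U) + J(q))**2 = (5*(11/7) + 13)**2 = (55/7 + 13)**2 = (146/7)**2 = 21316/49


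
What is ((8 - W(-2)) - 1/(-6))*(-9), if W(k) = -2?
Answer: -183/2 ≈ -91.500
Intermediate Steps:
((8 - W(-2)) - 1/(-6))*(-9) = ((8 - 1*(-2)) - 1/(-6))*(-9) = ((8 + 2) - 1*(-⅙))*(-9) = (10 + ⅙)*(-9) = (61/6)*(-9) = -183/2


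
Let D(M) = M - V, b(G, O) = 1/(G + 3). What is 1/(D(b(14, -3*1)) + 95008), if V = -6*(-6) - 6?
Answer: 17/1614627 ≈ 1.0529e-5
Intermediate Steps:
b(G, O) = 1/(3 + G)
V = 30 (V = 36 - 6 = 30)
D(M) = -30 + M (D(M) = M - 1*30 = M - 30 = -30 + M)
1/(D(b(14, -3*1)) + 95008) = 1/((-30 + 1/(3 + 14)) + 95008) = 1/((-30 + 1/17) + 95008) = 1/(-509/17 + 95008) = 1/(1614627/17) = 17/1614627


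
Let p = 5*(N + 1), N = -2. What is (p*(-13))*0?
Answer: 0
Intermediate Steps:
p = -5 (p = 5*(-2 + 1) = 5*(-1) = -5)
(p*(-13))*0 = -5*(-13)*0 = 65*0 = 0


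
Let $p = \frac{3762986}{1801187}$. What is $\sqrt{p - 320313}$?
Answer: $\frac{i \sqrt{1039176554981222915}}{1801187} \approx 565.96 i$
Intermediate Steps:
$p = \frac{3762986}{1801187}$ ($p = 3762986 \cdot \frac{1}{1801187} = \frac{3762986}{1801187} \approx 2.0892$)
$\sqrt{p - 320313} = \sqrt{\frac{3762986}{1801187} - 320313} = \sqrt{- \frac{576939848545}{1801187}} = \frac{i \sqrt{1039176554981222915}}{1801187}$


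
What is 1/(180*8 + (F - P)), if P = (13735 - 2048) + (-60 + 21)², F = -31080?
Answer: -1/42848 ≈ -2.3338e-5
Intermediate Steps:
P = 13208 (P = 11687 + (-39)² = 11687 + 1521 = 13208)
1/(180*8 + (F - P)) = 1/(180*8 + (-31080 - 1*13208)) = 1/(1440 + (-31080 - 13208)) = 1/(1440 - 44288) = 1/(-42848) = -1/42848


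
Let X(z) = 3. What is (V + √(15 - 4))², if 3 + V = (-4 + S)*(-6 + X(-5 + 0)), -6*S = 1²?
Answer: 405/4 + 19*√11 ≈ 164.27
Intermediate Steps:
S = -⅙ (S = -⅙*1² = -⅙*1 = -⅙ ≈ -0.16667)
V = 19/2 (V = -3 + (-4 - ⅙)*(-6 + 3) = -3 - 25/6*(-3) = -3 + 25/2 = 19/2 ≈ 9.5000)
(V + √(15 - 4))² = (19/2 + √(15 - 4))² = (19/2 + √11)²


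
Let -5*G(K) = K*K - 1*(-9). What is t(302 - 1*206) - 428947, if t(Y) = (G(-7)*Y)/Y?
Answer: -2144793/5 ≈ -4.2896e+5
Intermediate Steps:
G(K) = -9/5 - K**2/5 (G(K) = -(K*K - 1*(-9))/5 = -(K**2 + 9)/5 = -(9 + K**2)/5 = -9/5 - K**2/5)
t(Y) = -58/5 (t(Y) = ((-9/5 - 1/5*(-7)**2)*Y)/Y = ((-9/5 - 1/5*49)*Y)/Y = ((-9/5 - 49/5)*Y)/Y = (-58*Y/5)/Y = -58/5)
t(302 - 1*206) - 428947 = -58/5 - 428947 = -2144793/5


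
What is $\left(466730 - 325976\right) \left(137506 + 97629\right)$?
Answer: $33096191790$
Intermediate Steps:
$\left(466730 - 325976\right) \left(137506 + 97629\right) = 140754 \cdot 235135 = 33096191790$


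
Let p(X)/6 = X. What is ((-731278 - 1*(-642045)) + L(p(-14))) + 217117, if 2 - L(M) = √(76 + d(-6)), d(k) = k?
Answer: 127886 - √70 ≈ 1.2788e+5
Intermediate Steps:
p(X) = 6*X
L(M) = 2 - √70 (L(M) = 2 - √(76 - 6) = 2 - √70)
((-731278 - 1*(-642045)) + L(p(-14))) + 217117 = ((-731278 - 1*(-642045)) + (2 - √70)) + 217117 = ((-731278 + 642045) + (2 - √70)) + 217117 = (-89233 + (2 - √70)) + 217117 = (-89231 - √70) + 217117 = 127886 - √70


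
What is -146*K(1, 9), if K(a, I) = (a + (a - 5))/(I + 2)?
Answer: 438/11 ≈ 39.818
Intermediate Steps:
K(a, I) = (-5 + 2*a)/(2 + I) (K(a, I) = (a + (-5 + a))/(2 + I) = (-5 + 2*a)/(2 + I))
-146*K(1, 9) = -146*(-5 + 2*1)/(2 + 9) = -146*(-5 + 2)/11 = -146*(-3)/11 = -146*(-3/11) = 438/11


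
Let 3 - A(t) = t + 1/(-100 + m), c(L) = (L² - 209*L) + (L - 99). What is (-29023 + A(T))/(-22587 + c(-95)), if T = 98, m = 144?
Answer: -1281193/268356 ≈ -4.7742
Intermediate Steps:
c(L) = -99 + L² - 208*L (c(L) = (L² - 209*L) + (-99 + L) = -99 + L² - 208*L)
A(t) = 131/44 - t (A(t) = 3 - (t + 1/(-100 + 144)) = 3 - (t + 1/44) = 3 - (1/44 + t) = 3 + (-1/44 - t) = 131/44 - t)
(-29023 + A(T))/(-22587 + c(-95)) = (-29023 + (131/44 - 1*98))/(-22587 + (-99 + (-95)² - 208*(-95))) = (-29023 + (131/44 - 98))/(-22587 + (-99 + 9025 + 19760)) = (-29023 - 4181/44)/(-22587 + 28686) = -1281193/44/6099 = -1281193/44*1/6099 = -1281193/268356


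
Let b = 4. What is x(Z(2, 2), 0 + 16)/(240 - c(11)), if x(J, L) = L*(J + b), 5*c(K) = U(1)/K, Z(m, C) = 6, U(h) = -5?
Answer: 1760/2641 ≈ 0.66641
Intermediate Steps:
c(K) = -1/K (c(K) = (-5/K)/5 = -1/K)
x(J, L) = L*(4 + J) (x(J, L) = L*(J + 4) = L*(4 + J))
x(Z(2, 2), 0 + 16)/(240 - c(11)) = ((0 + 16)*(4 + 6))/(240 - (-1)/11) = (16*10)/(240 - (-1)/11) = 160/(240 - 1*(-1/11)) = 160/(240 + 1/11) = 160/(2641/11) = 160*(11/2641) = 1760/2641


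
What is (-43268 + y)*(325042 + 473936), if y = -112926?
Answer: -124795569732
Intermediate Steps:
(-43268 + y)*(325042 + 473936) = (-43268 - 112926)*(325042 + 473936) = -156194*798978 = -124795569732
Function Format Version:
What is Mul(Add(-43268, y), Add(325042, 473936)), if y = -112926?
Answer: -124795569732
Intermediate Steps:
Mul(Add(-43268, y), Add(325042, 473936)) = Mul(Add(-43268, -112926), Add(325042, 473936)) = Mul(-156194, 798978) = -124795569732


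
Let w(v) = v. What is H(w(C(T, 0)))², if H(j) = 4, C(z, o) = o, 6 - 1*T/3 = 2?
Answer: 16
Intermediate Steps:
T = 12 (T = 18 - 3*2 = 18 - 6 = 12)
H(w(C(T, 0)))² = 4² = 16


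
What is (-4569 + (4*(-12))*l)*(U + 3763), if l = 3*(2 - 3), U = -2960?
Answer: -3553275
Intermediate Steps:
l = -3 (l = 3*(-1) = -3)
(-4569 + (4*(-12))*l)*(U + 3763) = (-4569 + (4*(-12))*(-3))*(-2960 + 3763) = (-4569 - 48*(-3))*803 = (-4569 + 144)*803 = -4425*803 = -3553275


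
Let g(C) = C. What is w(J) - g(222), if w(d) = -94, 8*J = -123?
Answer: -316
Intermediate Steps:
J = -123/8 (J = (⅛)*(-123) = -123/8 ≈ -15.375)
w(J) - g(222) = -94 - 1*222 = -94 - 222 = -316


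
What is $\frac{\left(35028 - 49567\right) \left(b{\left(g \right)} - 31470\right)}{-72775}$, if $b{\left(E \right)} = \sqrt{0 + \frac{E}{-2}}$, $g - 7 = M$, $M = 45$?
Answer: $- \frac{91508466}{14555} + \frac{14539 i \sqrt{26}}{72775} \approx -6287.1 + 1.0187 i$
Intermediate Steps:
$g = 52$ ($g = 7 + 45 = 52$)
$b{\left(E \right)} = \frac{\sqrt{2} \sqrt{- E}}{2}$ ($b{\left(E \right)} = \sqrt{0 + E \left(- \frac{1}{2}\right)} = \sqrt{0 - \frac{E}{2}} = \sqrt{- \frac{E}{2}} = \frac{\sqrt{2} \sqrt{- E}}{2}$)
$\frac{\left(35028 - 49567\right) \left(b{\left(g \right)} - 31470\right)}{-72775} = \frac{\left(35028 - 49567\right) \left(\frac{\sqrt{2} \sqrt{\left(-1\right) 52}}{2} - 31470\right)}{-72775} = - 14539 \left(\frac{\sqrt{2} \sqrt{-52}}{2} - 31470\right) \left(- \frac{1}{72775}\right) = - 14539 \left(\frac{\sqrt{2} \cdot 2 i \sqrt{13}}{2} - 31470\right) \left(- \frac{1}{72775}\right) = - 14539 \left(i \sqrt{26} - 31470\right) \left(- \frac{1}{72775}\right) = - 14539 \left(-31470 + i \sqrt{26}\right) \left(- \frac{1}{72775}\right) = \left(457542330 - 14539 i \sqrt{26}\right) \left(- \frac{1}{72775}\right) = - \frac{91508466}{14555} + \frac{14539 i \sqrt{26}}{72775}$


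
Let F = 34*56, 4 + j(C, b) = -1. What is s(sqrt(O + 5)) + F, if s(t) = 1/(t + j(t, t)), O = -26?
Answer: 87579/46 - I*sqrt(21)/46 ≈ 1903.9 - 0.099621*I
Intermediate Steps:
j(C, b) = -5 (j(C, b) = -4 - 1 = -5)
s(t) = 1/(-5 + t) (s(t) = 1/(t - 5) = 1/(-5 + t))
F = 1904
s(sqrt(O + 5)) + F = 1/(-5 + sqrt(-26 + 5)) + 1904 = 1/(-5 + sqrt(-21)) + 1904 = 1/(-5 + I*sqrt(21)) + 1904 = 1904 + 1/(-5 + I*sqrt(21))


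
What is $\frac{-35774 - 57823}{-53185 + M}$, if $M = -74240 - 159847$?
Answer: $\frac{93597}{287272} \approx 0.32581$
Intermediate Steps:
$M = -234087$ ($M = -74240 - 159847 = -234087$)
$\frac{-35774 - 57823}{-53185 + M} = \frac{-35774 - 57823}{-53185 - 234087} = - \frac{93597}{-287272} = \left(-93597\right) \left(- \frac{1}{287272}\right) = \frac{93597}{287272}$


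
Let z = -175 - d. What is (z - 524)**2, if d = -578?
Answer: 14641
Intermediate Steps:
z = 403 (z = -175 - 1*(-578) = -175 + 578 = 403)
(z - 524)**2 = (403 - 524)**2 = (-121)**2 = 14641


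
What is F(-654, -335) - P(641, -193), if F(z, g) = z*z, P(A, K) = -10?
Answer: 427726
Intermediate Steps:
F(z, g) = z**2
F(-654, -335) - P(641, -193) = (-654)**2 - 1*(-10) = 427716 + 10 = 427726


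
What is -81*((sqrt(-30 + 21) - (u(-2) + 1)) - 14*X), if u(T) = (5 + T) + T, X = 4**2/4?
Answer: 4698 - 243*I ≈ 4698.0 - 243.0*I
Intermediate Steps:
X = 4 (X = 16*(1/4) = 4)
u(T) = 5 + 2*T
-81*((sqrt(-30 + 21) - (u(-2) + 1)) - 14*X) = -81*((sqrt(-30 + 21) - ((5 + 2*(-2)) + 1)) - 14*4) = -81*((sqrt(-9) - ((5 - 4) + 1)) - 56) = -81*((3*I - (1 + 1)) - 56) = -81*((3*I - 2) - 56) = -81*((-2 + 3*I) - 56) = -81*(-58 + 3*I) = 4698 - 243*I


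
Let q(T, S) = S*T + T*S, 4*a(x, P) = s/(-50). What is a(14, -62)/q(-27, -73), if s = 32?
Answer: -2/49275 ≈ -4.0589e-5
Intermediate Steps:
a(x, P) = -4/25 (a(x, P) = (32/(-50))/4 = (32*(-1/50))/4 = (¼)*(-16/25) = -4/25)
q(T, S) = 2*S*T (q(T, S) = S*T + S*T = 2*S*T)
a(14, -62)/q(-27, -73) = -4/(25*(2*(-73)*(-27))) = -4/25/3942 = -4/25*1/3942 = -2/49275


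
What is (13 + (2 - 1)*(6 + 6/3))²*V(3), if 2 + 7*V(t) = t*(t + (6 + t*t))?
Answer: 3276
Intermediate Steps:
V(t) = -2/7 + t*(6 + t + t²)/7 (V(t) = -2/7 + (t*(t + (6 + t*t)))/7 = -2/7 + (t*(t + (6 + t²)))/7 = -2/7 + (t*(6 + t + t²))/7 = -2/7 + t*(6 + t + t²)/7)
(13 + (2 - 1)*(6 + 6/3))²*V(3) = (13 + (2 - 1)*(6 + 6/3))²*(-2/7 + (⅐)*3² + (⅐)*3³ + (6/7)*3) = (13 + 1*(6 + (⅓)*6))²*(-2/7 + (⅐)*9 + (⅐)*27 + 18/7) = (13 + 1*(6 + 2))²*(-2/7 + 9/7 + 27/7 + 18/7) = (13 + 1*8)²*(52/7) = (13 + 8)²*(52/7) = 21²*(52/7) = 441*(52/7) = 3276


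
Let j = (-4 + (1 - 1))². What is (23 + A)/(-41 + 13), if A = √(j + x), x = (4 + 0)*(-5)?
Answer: -23/28 - I/14 ≈ -0.82143 - 0.071429*I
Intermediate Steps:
j = 16 (j = (-4 + 0)² = (-4)² = 16)
x = -20 (x = 4*(-5) = -20)
A = 2*I (A = √(16 - 20) = √(-4) = 2*I ≈ 2.0*I)
(23 + A)/(-41 + 13) = (23 + 2*I)/(-41 + 13) = (23 + 2*I)/(-28) = -(23 + 2*I)/28 = -23/28 - I/14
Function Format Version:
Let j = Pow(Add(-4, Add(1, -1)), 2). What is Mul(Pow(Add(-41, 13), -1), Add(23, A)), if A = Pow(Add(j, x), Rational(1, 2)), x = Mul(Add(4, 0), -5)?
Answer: Add(Rational(-23, 28), Mul(Rational(-1, 14), I)) ≈ Add(-0.82143, Mul(-0.071429, I))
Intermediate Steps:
j = 16 (j = Pow(Add(-4, 0), 2) = Pow(-4, 2) = 16)
x = -20 (x = Mul(4, -5) = -20)
A = Mul(2, I) (A = Pow(Add(16, -20), Rational(1, 2)) = Pow(-4, Rational(1, 2)) = Mul(2, I) ≈ Mul(2.0000, I))
Mul(Pow(Add(-41, 13), -1), Add(23, A)) = Mul(Pow(Add(-41, 13), -1), Add(23, Mul(2, I))) = Mul(Pow(-28, -1), Add(23, Mul(2, I))) = Mul(Rational(-1, 28), Add(23, Mul(2, I))) = Add(Rational(-23, 28), Mul(Rational(-1, 14), I))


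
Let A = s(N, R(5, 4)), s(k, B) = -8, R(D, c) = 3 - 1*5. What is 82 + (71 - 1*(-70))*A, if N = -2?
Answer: -1046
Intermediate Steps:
R(D, c) = -2 (R(D, c) = 3 - 5 = -2)
A = -8
82 + (71 - 1*(-70))*A = 82 + (71 - 1*(-70))*(-8) = 82 + (71 + 70)*(-8) = 82 + 141*(-8) = 82 - 1128 = -1046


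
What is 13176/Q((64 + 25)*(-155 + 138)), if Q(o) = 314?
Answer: 6588/157 ≈ 41.962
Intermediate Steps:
13176/Q((64 + 25)*(-155 + 138)) = 13176/314 = 13176*(1/314) = 6588/157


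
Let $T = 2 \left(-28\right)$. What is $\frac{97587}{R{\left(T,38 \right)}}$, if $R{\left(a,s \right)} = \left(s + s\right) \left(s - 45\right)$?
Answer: $- \frac{13941}{76} \approx -183.43$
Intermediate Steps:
$T = -56$
$R{\left(a,s \right)} = 2 s \left(-45 + s\right)$
$\frac{97587}{R{\left(T,38 \right)}} = \frac{97587}{2 \cdot 38 \left(-45 + 38\right)} = \frac{97587}{2 \cdot 38 \left(-7\right)} = \frac{97587}{-532} = 97587 \left(- \frac{1}{532}\right) = - \frac{13941}{76}$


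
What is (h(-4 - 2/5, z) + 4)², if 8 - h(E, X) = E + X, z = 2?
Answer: 5184/25 ≈ 207.36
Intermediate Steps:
h(E, X) = 8 - E - X (h(E, X) = 8 - (E + X) = 8 + (-E - X) = 8 - E - X)
(h(-4 - 2/5, z) + 4)² = ((8 - (-4 - 2/5) - 1*2) + 4)² = ((8 - (-4 + (⅕)*(-2)) - 2) + 4)² = ((8 - (-4 - ⅖) - 2) + 4)² = ((8 - 1*(-22/5) - 2) + 4)² = ((8 + 22/5 - 2) + 4)² = (52/5 + 4)² = (72/5)² = 5184/25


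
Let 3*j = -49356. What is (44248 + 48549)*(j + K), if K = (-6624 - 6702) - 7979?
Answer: -3503736329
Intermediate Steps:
j = -16452 (j = (⅓)*(-49356) = -16452)
K = -21305 (K = -13326 - 7979 = -21305)
(44248 + 48549)*(j + K) = (44248 + 48549)*(-16452 - 21305) = 92797*(-37757) = -3503736329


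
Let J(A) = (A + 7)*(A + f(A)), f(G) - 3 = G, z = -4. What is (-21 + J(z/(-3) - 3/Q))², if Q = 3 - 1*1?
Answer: 625/81 ≈ 7.7160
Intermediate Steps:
f(G) = 3 + G
Q = 2 (Q = 3 - 1 = 2)
J(A) = (3 + 2*A)*(7 + A) (J(A) = (A + 7)*(A + (3 + A)) = (7 + A)*(3 + 2*A) = (3 + 2*A)*(7 + A))
(-21 + J(z/(-3) - 3/Q))² = (-21 + (21 + 2*(-4/(-3) - 3/2)² + 17*(-4/(-3) - 3/2)))² = (-21 + (21 + 2*(-4*(-⅓) - 3*½)² + 17*(-4*(-⅓) - 3*½)))² = (-21 + (21 + 2*(4/3 - 3/2)² + 17*(4/3 - 3/2)))² = (-21 + (21 + 2*(-⅙)² + 17*(-⅙)))² = (-21 + (21 + 2*(1/36) - 17/6))² = (-21 + (21 + 1/18 - 17/6))² = (-21 + 164/9)² = (-25/9)² = 625/81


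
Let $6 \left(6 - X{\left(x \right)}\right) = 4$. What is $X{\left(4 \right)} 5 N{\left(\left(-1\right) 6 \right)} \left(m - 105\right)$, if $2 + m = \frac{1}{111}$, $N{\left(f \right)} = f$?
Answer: $\frac{1900160}{111} \approx 17119.0$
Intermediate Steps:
$X{\left(x \right)} = \frac{16}{3}$ ($X{\left(x \right)} = 6 - \frac{2}{3} = \frac{16}{3}$)
$m = - \frac{221}{111}$ ($m = -2 + \frac{1}{111} = - \frac{221}{111} \approx -1.991$)
$X{\left(4 \right)} 5 N{\left(\left(-1\right) 6 \right)} \left(m - 105\right) = \frac{16}{3} \cdot 5 \left(\left(-1\right) 6\right) \left(- \frac{221}{111} - 105\right) = \frac{80}{3} \left(-6\right) \left(- \frac{11876}{111}\right) = \left(-160\right) \left(- \frac{11876}{111}\right) = \frac{1900160}{111}$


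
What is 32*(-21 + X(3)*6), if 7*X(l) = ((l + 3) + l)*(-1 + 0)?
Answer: -6432/7 ≈ -918.86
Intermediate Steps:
X(l) = -3/7 - 2*l/7 (X(l) = (((l + 3) + l)*(-1 + 0))/7 = (((3 + l) + l)*(-1))/7 = ((3 + 2*l)*(-1))/7 = (-3 - 2*l)/7 = -3/7 - 2*l/7)
32*(-21 + X(3)*6) = 32*(-21 + (-3/7 - 2/7*3)*6) = 32*(-21 + (-3/7 - 6/7)*6) = 32*(-21 - 9/7*6) = 32*(-21 - 54/7) = 32*(-201/7) = -6432/7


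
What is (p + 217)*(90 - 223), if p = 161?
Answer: -50274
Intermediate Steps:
(p + 217)*(90 - 223) = (161 + 217)*(90 - 223) = 378*(-133) = -50274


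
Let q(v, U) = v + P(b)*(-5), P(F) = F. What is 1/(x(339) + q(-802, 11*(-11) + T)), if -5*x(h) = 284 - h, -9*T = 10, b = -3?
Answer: -1/776 ≈ -0.0012887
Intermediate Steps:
T = -10/9 (T = -1/9*10 = -10/9 ≈ -1.1111)
q(v, U) = 15 + v (q(v, U) = v - 3*(-5) = v + 15 = 15 + v)
x(h) = -284/5 + h/5 (x(h) = -(284 - h)/5 = -284/5 + h/5)
1/(x(339) + q(-802, 11*(-11) + T)) = 1/((-284/5 + (1/5)*339) + (15 - 802)) = 1/((-284/5 + 339/5) - 787) = 1/(11 - 787) = 1/(-776) = -1/776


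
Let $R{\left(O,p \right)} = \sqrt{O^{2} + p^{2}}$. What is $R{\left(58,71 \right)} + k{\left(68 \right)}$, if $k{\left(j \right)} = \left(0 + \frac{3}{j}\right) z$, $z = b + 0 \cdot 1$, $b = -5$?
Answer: $- \frac{15}{68} + 41 \sqrt{5} \approx 91.458$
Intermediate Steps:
$z = -5$ ($z = -5 + 0 \cdot 1 = -5 + 0 = -5$)
$k{\left(j \right)} = - \frac{15}{j}$ ($k{\left(j \right)} = \left(0 + \frac{3}{j}\right) \left(-5\right) = \frac{3}{j} \left(-5\right) = - \frac{15}{j}$)
$R{\left(58,71 \right)} + k{\left(68 \right)} = \sqrt{58^{2} + 71^{2}} - \frac{15}{68} = \sqrt{3364 + 5041} - \frac{15}{68} = \sqrt{8405} - \frac{15}{68} = 41 \sqrt{5} - \frac{15}{68} = - \frac{15}{68} + 41 \sqrt{5}$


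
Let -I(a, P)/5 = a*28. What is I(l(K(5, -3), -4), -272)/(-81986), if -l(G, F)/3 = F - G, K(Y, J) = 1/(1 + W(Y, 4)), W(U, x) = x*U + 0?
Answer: 850/40993 ≈ 0.020735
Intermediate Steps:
W(U, x) = U*x (W(U, x) = U*x + 0 = U*x)
K(Y, J) = 1/(1 + 4*Y) (K(Y, J) = 1/(1 + Y*4) = 1/(1 + 4*Y))
l(G, F) = -3*F + 3*G (l(G, F) = -3*(F - G) = -3*F + 3*G)
I(a, P) = -140*a (I(a, P) = -5*a*28 = -140*a)
I(l(K(5, -3), -4), -272)/(-81986) = -140*(-3*(-4) + 3/(1 + 4*5))/(-81986) = -140*(12 + 3/(1 + 20))*(-1/81986) = -140*(12 + 3/21)*(-1/81986) = -140*(12 + 3*(1/21))*(-1/81986) = -140*(12 + 1/7)*(-1/81986) = -140*85/7*(-1/81986) = -1700*(-1/81986) = 850/40993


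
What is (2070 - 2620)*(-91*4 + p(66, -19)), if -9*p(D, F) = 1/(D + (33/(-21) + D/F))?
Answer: 1327933250/6633 ≈ 2.0020e+5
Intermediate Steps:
p(D, F) = -1/(9*(-11/7 + D + D/F)) (p(D, F) = -1/(9*(D + (33/(-21) + D/F))) = -1/(9*(D + (33*(-1/21) + D/F))) = -1/(9*(D + (-11/7 + D/F))) = -1/(9*(-11/7 + D + D/F)))
(2070 - 2620)*(-91*4 + p(66, -19)) = (2070 - 2620)*(-91*4 - 7*(-19)/(-99*(-19) + 63*66 + 63*66*(-19))) = -550*(-364 - 7*(-19)/(1881 + 4158 - 79002)) = -550*(-364 - 7*(-19)/(-72963)) = -550*(-364 - 7*(-19)*(-1/72963)) = -550*(-364 - 133/72963) = -550*(-26558665/72963) = 1327933250/6633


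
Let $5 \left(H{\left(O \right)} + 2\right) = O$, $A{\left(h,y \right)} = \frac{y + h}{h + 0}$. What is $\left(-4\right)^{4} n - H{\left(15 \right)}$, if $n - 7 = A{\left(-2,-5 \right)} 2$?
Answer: $3583$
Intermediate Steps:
$A{\left(h,y \right)} = \frac{h + y}{h}$
$H{\left(O \right)} = -2 + \frac{O}{5}$
$n = 14$ ($n = 7 + \frac{-2 - 5}{-2} \cdot 2 = 7 + \left(- \frac{1}{2}\right) \left(-7\right) 2 = 7 + \frac{7}{2} \cdot 2 = 7 + 7 = 14$)
$\left(-4\right)^{4} n - H{\left(15 \right)} = \left(-4\right)^{4} \cdot 14 - \left(-2 + \frac{1}{5} \cdot 15\right) = 256 \cdot 14 - \left(-2 + 3\right) = 3584 - 1 = 3583$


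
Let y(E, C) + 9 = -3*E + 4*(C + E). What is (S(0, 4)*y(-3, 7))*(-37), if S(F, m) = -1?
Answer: 592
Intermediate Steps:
y(E, C) = -9 + E + 4*C (y(E, C) = -9 + (-3*E + 4*(C + E)) = -9 + (-3*E + (4*C + 4*E)) = -9 + (E + 4*C) = -9 + E + 4*C)
(S(0, 4)*y(-3, 7))*(-37) = -(-9 - 3 + 4*7)*(-37) = -(-9 - 3 + 28)*(-37) = -1*16*(-37) = -16*(-37) = 592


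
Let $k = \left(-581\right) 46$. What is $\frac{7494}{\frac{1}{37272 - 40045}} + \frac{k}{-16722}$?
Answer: $- \frac{173748773819}{8361} \approx -2.0781 \cdot 10^{7}$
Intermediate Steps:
$k = -26726$
$\frac{7494}{\frac{1}{37272 - 40045}} + \frac{k}{-16722} = \frac{7494}{\frac{1}{37272 - 40045}} - \frac{26726}{-16722} = \frac{7494}{\frac{1}{-2773}} - - \frac{13363}{8361} = \frac{7494}{- \frac{1}{2773}} + \frac{13363}{8361} = 7494 \left(-2773\right) + \frac{13363}{8361} = -20780862 + \frac{13363}{8361} = - \frac{173748773819}{8361}$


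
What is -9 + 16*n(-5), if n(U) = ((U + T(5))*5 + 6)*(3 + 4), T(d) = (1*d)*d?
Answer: 11863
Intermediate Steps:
T(d) = d**2 (T(d) = d*d = d**2)
n(U) = 917 + 35*U (n(U) = ((U + 5**2)*5 + 6)*(3 + 4) = ((U + 25)*5 + 6)*7 = ((25 + U)*5 + 6)*7 = ((125 + 5*U) + 6)*7 = (131 + 5*U)*7 = 917 + 35*U)
-9 + 16*n(-5) = -9 + 16*(917 + 35*(-5)) = -9 + 16*(917 - 175) = -9 + 16*742 = -9 + 11872 = 11863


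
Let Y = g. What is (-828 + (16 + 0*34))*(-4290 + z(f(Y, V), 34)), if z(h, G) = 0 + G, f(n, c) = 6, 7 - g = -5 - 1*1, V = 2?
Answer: 3455872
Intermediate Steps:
g = 13 (g = 7 - (-5 - 1*1) = 7 - (-5 - 1) = 7 - 1*(-6) = 7 + 6 = 13)
Y = 13
z(h, G) = G
(-828 + (16 + 0*34))*(-4290 + z(f(Y, V), 34)) = (-828 + (16 + 0*34))*(-4290 + 34) = (-828 + (16 + 0))*(-4256) = (-828 + 16)*(-4256) = -812*(-4256) = 3455872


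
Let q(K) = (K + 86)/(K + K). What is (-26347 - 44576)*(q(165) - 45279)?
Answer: 353239542979/110 ≈ 3.2113e+9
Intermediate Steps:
q(K) = (86 + K)/(2*K) (q(K) = (86 + K)/((2*K)) = (86 + K)*(1/(2*K)) = (86 + K)/(2*K))
(-26347 - 44576)*(q(165) - 45279) = (-26347 - 44576)*((½)*(86 + 165)/165 - 45279) = -70923*((½)*(1/165)*251 - 45279) = -70923*(251/330 - 45279) = -70923*(-14941819/330) = 353239542979/110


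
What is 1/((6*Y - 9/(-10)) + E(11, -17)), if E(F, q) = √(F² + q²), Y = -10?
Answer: -5910/308281 - 100*√410/308281 ≈ -0.025739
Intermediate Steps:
1/((6*Y - 9/(-10)) + E(11, -17)) = 1/((6*(-10) - 9/(-10)) + √(11² + (-17)²)) = 1/((-60 - 9*(-⅒)) + √(121 + 289)) = 1/((-60 + 9/10) + √410) = 1/(-591/10 + √410)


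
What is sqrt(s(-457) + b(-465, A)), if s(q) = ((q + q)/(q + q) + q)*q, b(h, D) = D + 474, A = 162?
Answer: 2*sqrt(52257) ≈ 457.20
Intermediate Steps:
b(h, D) = 474 + D
s(q) = q*(1 + q) (s(q) = ((2*q)/((2*q)) + q)*q = ((2*q)*(1/(2*q)) + q)*q = (1 + q)*q = q*(1 + q))
sqrt(s(-457) + b(-465, A)) = sqrt(-457*(1 - 457) + (474 + 162)) = sqrt(-457*(-456) + 636) = sqrt(208392 + 636) = sqrt(209028) = 2*sqrt(52257)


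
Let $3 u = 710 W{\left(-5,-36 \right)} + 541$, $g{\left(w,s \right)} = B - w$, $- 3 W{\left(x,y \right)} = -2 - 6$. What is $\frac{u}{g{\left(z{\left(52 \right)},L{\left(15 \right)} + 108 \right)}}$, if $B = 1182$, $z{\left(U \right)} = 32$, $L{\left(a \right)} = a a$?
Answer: $\frac{7303}{10350} \approx 0.7056$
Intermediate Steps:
$L{\left(a \right)} = a^{2}$
$W{\left(x,y \right)} = \frac{8}{3}$ ($W{\left(x,y \right)} = - \frac{-2 - 6}{3} = \left(- \frac{1}{3}\right) \left(-8\right) = \frac{8}{3}$)
$g{\left(w,s \right)} = 1182 - w$
$u = \frac{7303}{9}$ ($u = \frac{710 \cdot \frac{8}{3} + 541}{3} = \frac{\frac{5680}{3} + 541}{3} = \frac{1}{3} \cdot \frac{7303}{3} = \frac{7303}{9} \approx 811.44$)
$\frac{u}{g{\left(z{\left(52 \right)},L{\left(15 \right)} + 108 \right)}} = \frac{7303}{9 \left(1182 - 32\right)} = \frac{7303}{9 \cdot 1150} = \frac{7303}{9} \cdot \frac{1}{1150} = \frac{7303}{10350}$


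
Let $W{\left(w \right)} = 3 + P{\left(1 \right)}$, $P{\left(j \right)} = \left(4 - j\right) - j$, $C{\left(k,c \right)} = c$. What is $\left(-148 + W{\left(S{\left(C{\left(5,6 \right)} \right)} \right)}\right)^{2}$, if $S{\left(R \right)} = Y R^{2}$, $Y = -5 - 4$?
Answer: $20449$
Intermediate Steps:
$P{\left(j \right)} = 4 - 2 j$
$Y = -9$
$S{\left(R \right)} = - 9 R^{2}$
$W{\left(w \right)} = 5$ ($W{\left(w \right)} = 3 + \left(4 - 2\right) = 3 + 2 = 5$)
$\left(-148 + W{\left(S{\left(C{\left(5,6 \right)} \right)} \right)}\right)^{2} = \left(-148 + 5\right)^{2} = \left(-143\right)^{2} = 20449$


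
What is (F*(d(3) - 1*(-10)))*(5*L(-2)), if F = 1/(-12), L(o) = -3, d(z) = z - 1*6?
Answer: 35/4 ≈ 8.7500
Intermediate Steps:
d(z) = -6 + z (d(z) = z - 6 = -6 + z)
F = -1/12 ≈ -0.083333
(F*(d(3) - 1*(-10)))*(5*L(-2)) = (-((-6 + 3) - 1*(-10))/12)*(5*(-3)) = -(-3 + 10)/12*(-15) = -1/12*7*(-15) = -7/12*(-15) = 35/4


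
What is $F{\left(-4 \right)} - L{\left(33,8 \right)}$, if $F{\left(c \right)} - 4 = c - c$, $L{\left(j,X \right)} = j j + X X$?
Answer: $-1149$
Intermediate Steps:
$L{\left(j,X \right)} = X^{2} + j^{2}$ ($L{\left(j,X \right)} = j^{2} + X^{2} = X^{2} + j^{2}$)
$F{\left(c \right)} = 4$ ($F{\left(c \right)} = 4 + \left(c - c\right) = 4 + 0 = 4$)
$F{\left(-4 \right)} - L{\left(33,8 \right)} = 4 - \left(8^{2} + 33^{2}\right) = 4 - \left(64 + 1089\right) = 4 - 1153 = -1149$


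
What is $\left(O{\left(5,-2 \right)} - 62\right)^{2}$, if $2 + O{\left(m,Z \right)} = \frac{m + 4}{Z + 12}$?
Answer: $\frac{398161}{100} \approx 3981.6$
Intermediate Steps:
$O{\left(m,Z \right)} = -2 + \frac{4 + m}{12 + Z}$ ($O{\left(m,Z \right)} = -2 + \frac{m + 4}{Z + 12} = -2 + \frac{4 + m}{12 + Z}$)
$\left(O{\left(5,-2 \right)} - 62\right)^{2} = \left(\frac{-20 + 5 - -4}{12 - 2} - 62\right)^{2} = \left(\frac{-20 + 5 + 4}{10} - 62\right)^{2} = \left(\frac{1}{10} \left(-11\right) - 62\right)^{2} = \left(- \frac{11}{10} - 62\right)^{2} = \left(- \frac{631}{10}\right)^{2} = \frac{398161}{100}$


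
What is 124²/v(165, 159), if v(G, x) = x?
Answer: 15376/159 ≈ 96.704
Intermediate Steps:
124²/v(165, 159) = 124²/159 = 15376*(1/159) = 15376/159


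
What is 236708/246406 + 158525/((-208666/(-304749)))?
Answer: 5952002927181439/25708277198 ≈ 2.3152e+5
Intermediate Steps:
236708/246406 + 158525/((-208666/(-304749))) = 236708*(1/246406) + 158525/((-208666*(-1/304749))) = 118354/123203 + 158525/(208666/304749) = 118354/123203 + 158525*(304749/208666) = 118354/123203 + 48310335225/208666 = 5952002927181439/25708277198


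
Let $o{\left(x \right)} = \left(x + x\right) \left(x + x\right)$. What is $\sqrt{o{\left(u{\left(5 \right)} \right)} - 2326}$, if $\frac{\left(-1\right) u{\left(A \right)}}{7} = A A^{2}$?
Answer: $\sqrt{3060174} \approx 1749.3$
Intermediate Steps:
$u{\left(A \right)} = - 7 A^{3}$ ($u{\left(A \right)} = - 7 A A^{2} = - 7 A^{3}$)
$o{\left(x \right)} = 4 x^{2}$ ($o{\left(x \right)} = 2 x 2 x = 4 x^{2}$)
$\sqrt{o{\left(u{\left(5 \right)} \right)} - 2326} = \sqrt{4 \left(- 7 \cdot 5^{3}\right)^{2} - 2326} = \sqrt{4 \left(\left(-7\right) 125\right)^{2} - 2326} = \sqrt{4 \left(-875\right)^{2} - 2326} = \sqrt{4 \cdot 765625 - 2326} = \sqrt{3062500 - 2326} = \sqrt{3060174}$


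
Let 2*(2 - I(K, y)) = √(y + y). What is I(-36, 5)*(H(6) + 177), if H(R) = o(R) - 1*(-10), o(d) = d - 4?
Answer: 378 - 189*√10/2 ≈ 79.165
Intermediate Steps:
o(d) = -4 + d
I(K, y) = 2 - √2*√y/2 (I(K, y) = 2 - √(y + y)/2 = 2 - √2*√y/2)
H(R) = 6 + R (H(R) = (-4 + R) - 1*(-10) = (-4 + R) + 10 = 6 + R)
I(-36, 5)*(H(6) + 177) = (2 - √2*√5/2)*((6 + 6) + 177) = (2 - √10/2)*(12 + 177) = (2 - √10/2)*189 = 378 - 189*√10/2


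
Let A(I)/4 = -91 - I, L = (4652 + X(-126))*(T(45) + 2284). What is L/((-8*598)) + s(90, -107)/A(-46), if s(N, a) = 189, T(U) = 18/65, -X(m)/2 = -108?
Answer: -180779353/77740 ≈ -2325.4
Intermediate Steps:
X(m) = 216 (X(m) = -2*(-108) = 216)
T(U) = 18/65 (T(U) = 18*(1/65) = 18/65)
L = 722790904/65 (L = (4652 + 216)*(18/65 + 2284) = 4868*(148478/65) = 722790904/65 ≈ 1.1120e+7)
A(I) = -364 - 4*I (A(I) = 4*(-91 - I) = -364 - 4*I)
L/((-8*598)) + s(90, -107)/A(-46) = 722790904/(65*((-8*598))) + 189/(-364 - 4*(-46)) = (722790904/65)/(-4784) + 189/(-364 + 184) = (722790904/65)*(-1/4784) + 189/(-180) = -90348863/38870 + 189*(-1/180) = -90348863/38870 - 21/20 = -180779353/77740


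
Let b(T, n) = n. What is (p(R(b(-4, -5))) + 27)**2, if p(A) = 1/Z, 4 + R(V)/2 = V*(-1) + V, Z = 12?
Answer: 105625/144 ≈ 733.51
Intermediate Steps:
R(V) = -8 (R(V) = -8 + 2*(V*(-1) + V) = -8 + 2*(-V + V) = -8 + 2*0 = -8 + 0 = -8)
p(A) = 1/12
(p(R(b(-4, -5))) + 27)**2 = (1/12 + 27)**2 = (325/12)**2 = 105625/144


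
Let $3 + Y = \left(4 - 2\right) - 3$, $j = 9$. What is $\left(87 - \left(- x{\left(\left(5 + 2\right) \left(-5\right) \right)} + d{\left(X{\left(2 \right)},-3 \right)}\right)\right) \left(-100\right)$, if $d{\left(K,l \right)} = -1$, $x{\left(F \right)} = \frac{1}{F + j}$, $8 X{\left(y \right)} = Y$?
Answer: $- \frac{114350}{13} \approx -8796.2$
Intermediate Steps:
$Y = -4$ ($Y = -3 + \left(\left(4 - 2\right) - 3\right) = -3 + \left(2 - 3\right) = -3 - 1 = -4$)
$X{\left(y \right)} = - \frac{1}{2}$ ($X{\left(y \right)} = \frac{1}{8} \left(-4\right) = - \frac{1}{2}$)
$x{\left(F \right)} = \frac{1}{9 + F}$ ($x{\left(F \right)} = \frac{1}{F + 9} = \frac{1}{9 + F}$)
$\left(87 - \left(- x{\left(\left(5 + 2\right) \left(-5\right) \right)} + d{\left(X{\left(2 \right)},-3 \right)}\right)\right) \left(-100\right) = \left(87 + \left(\frac{1}{9 + \left(5 + 2\right) \left(-5\right)} - -1\right)\right) \left(-100\right) = \left(87 + \left(\frac{1}{9 + 7 \left(-5\right)} + 1\right)\right) \left(-100\right) = \left(87 + \left(\frac{1}{9 - 35} + 1\right)\right) \left(-100\right) = \left(87 + \left(\frac{1}{-26} + 1\right)\right) \left(-100\right) = \left(87 + \left(- \frac{1}{26} + 1\right)\right) \left(-100\right) = \left(87 + \frac{25}{26}\right) \left(-100\right) = \frac{2287}{26} \left(-100\right) = - \frac{114350}{13}$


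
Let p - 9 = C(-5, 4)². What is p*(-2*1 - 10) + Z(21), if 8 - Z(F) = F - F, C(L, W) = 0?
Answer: -100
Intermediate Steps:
Z(F) = 8 (Z(F) = 8 - (F - F) = 8 - 1*0 = 8 + 0 = 8)
p = 9 (p = 9 + 0² = 9 + 0 = 9)
p*(-2*1 - 10) + Z(21) = 9*(-2*1 - 10) + 8 = 9*(-2 - 10) + 8 = 9*(-12) + 8 = -108 + 8 = -100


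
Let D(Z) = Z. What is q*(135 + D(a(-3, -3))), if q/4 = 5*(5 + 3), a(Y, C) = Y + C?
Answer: 20640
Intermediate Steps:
a(Y, C) = C + Y
q = 160 (q = 4*(5*(5 + 3)) = 4*(5*8) = 4*40 = 160)
q*(135 + D(a(-3, -3))) = 160*(135 + (-3 - 3)) = 160*(135 - 6) = 160*129 = 20640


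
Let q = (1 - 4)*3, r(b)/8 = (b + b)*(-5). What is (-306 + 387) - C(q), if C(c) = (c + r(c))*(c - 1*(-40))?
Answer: -21960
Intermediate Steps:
r(b) = -80*b (r(b) = 8*((b + b)*(-5)) = 8*((2*b)*(-5)) = 8*(-10*b) = -80*b)
q = -9 (q = -3*3 = -9)
C(c) = -79*c*(40 + c) (C(c) = (c - 80*c)*(c - 1*(-40)) = (-79*c)*(c + 40) = (-79*c)*(40 + c) = -79*c*(40 + c))
(-306 + 387) - C(q) = (-306 + 387) - 79*(-9)*(-40 - 1*(-9)) = 81 - 79*(-9)*(-40 + 9) = 81 - 79*(-9)*(-31) = 81 - 1*22041 = 81 - 22041 = -21960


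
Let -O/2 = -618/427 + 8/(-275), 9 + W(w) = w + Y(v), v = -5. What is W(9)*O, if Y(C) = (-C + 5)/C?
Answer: -693464/117425 ≈ -5.9056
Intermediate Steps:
Y(C) = (5 - C)/C
W(w) = -11 + w (W(w) = -9 + (w + (5 - 1*(-5))/(-5)) = -9 + (w - (5 + 5)/5) = -9 + (w - ⅕*10) = -9 + (w - 2) = -9 + (-2 + w) = -11 + w)
O = 346732/117425 (O = -2*(-618/427 + 8/(-275)) = -2*(-618*1/427 + 8*(-1/275)) = -2*(-618/427 - 8/275) = -2*(-173366/117425) = 346732/117425 ≈ 2.9528)
W(9)*O = (-11 + 9)*(346732/117425) = -2*346732/117425 = -693464/117425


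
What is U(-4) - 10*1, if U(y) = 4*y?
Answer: -26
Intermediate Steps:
U(-4) - 10*1 = 4*(-4) - 10*1 = -16 - 10 = -26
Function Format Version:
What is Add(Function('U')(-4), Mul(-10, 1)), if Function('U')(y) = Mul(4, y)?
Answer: -26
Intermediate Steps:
Add(Function('U')(-4), Mul(-10, 1)) = Add(Mul(4, -4), Mul(-10, 1)) = Add(-16, -10) = -26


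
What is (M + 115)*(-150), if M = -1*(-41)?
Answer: -23400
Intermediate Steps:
M = 41
(M + 115)*(-150) = (41 + 115)*(-150) = 156*(-150) = -23400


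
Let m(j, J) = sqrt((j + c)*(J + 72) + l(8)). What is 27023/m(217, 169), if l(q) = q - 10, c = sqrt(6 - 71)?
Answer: 27023/sqrt(52295 + 241*I*sqrt(65)) ≈ 118.11 - 2.1934*I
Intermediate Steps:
c = I*sqrt(65) (c = sqrt(-65) = I*sqrt(65) ≈ 8.0623*I)
l(q) = -10 + q
m(j, J) = sqrt(-2 + (72 + J)*(j + I*sqrt(65))) (m(j, J) = sqrt((j + I*sqrt(65))*(J + 72) + (-10 + 8)) = sqrt((j + I*sqrt(65))*(72 + J) - 2) = sqrt((72 + J)*(j + I*sqrt(65)) - 2) = sqrt(-2 + (72 + J)*(j + I*sqrt(65))))
27023/m(217, 169) = 27023/(sqrt(-2 + 72*217 + 169*217 + 72*I*sqrt(65) + I*169*sqrt(65))) = 27023/(sqrt(-2 + 15624 + 36673 + 72*I*sqrt(65) + 169*I*sqrt(65))) = 27023/(sqrt(52295 + 241*I*sqrt(65))) = 27023/sqrt(52295 + 241*I*sqrt(65))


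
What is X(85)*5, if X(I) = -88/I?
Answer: -88/17 ≈ -5.1765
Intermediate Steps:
X(85)*5 = -88/85*5 = -88/17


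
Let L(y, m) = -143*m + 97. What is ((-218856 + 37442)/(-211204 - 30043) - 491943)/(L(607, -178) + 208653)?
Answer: -118679591507/56501012388 ≈ -2.1005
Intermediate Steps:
L(y, m) = 97 - 143*m
((-218856 + 37442)/(-211204 - 30043) - 491943)/(L(607, -178) + 208653) = ((-218856 + 37442)/(-211204 - 30043) - 491943)/((97 - 143*(-178)) + 208653) = (-181414/(-241247) - 491943)/((97 + 25454) + 208653) = (-181414*(-1/241247) - 491943)/(25551 + 208653) = (181414/241247 - 491943)/234204 = -118679591507/241247*1/234204 = -118679591507/56501012388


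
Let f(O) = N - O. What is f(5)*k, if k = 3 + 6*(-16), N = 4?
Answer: 93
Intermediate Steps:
f(O) = 4 - O
k = -93 (k = 3 - 96 = -93)
f(5)*k = (4 - 1*5)*(-93) = (4 - 5)*(-93) = -1*(-93) = 93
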